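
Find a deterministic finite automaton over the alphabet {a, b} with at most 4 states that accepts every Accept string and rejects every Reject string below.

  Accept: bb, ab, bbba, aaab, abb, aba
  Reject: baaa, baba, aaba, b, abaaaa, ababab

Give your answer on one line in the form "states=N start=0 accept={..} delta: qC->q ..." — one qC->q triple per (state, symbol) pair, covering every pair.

states=4 start=0 accept={2,3} delta: 0a->1 0b->1 1a->0 1b->2 2a->3 2b->2 3a->0 3b->1

Grow the machine one transition at a time. Run the examples from 0; the earliest place one falls off (shortest prefix, ties alphabetical) gets sent to the lowest-numbered state that keeps every Accept/Reject pair distinguishable — a pair clashes when both reach the same state with identical unread suffix — and to a fresh state only if none does.
a: 0a undefined. 0a->0: no, ab/b meet in 0 with "b" left. Open state 1: 0a->1.
b: 0b undefined. 0b->0: no, bb/b meet in 0. 0b->1: ok.
aa: 1a undefined. 1a->0: ok.
ab: 1b undefined. 1b->0: no, bb/baaa meet in 0. 1b->1: no, bb/b meet in 1. Open state 2: 1b->2.
aba: 2a undefined. 2a->0: no, aba/baaa meet in 0. 2a->1: no, bb/ababab meet in 2. 2a->2: no, bb/abaaaa meet in 2. Open state 3: 2a->3.
abb: 2b undefined. 2b->0: no, bbba/b meet in 1. 2b->1: no, bbba/baaa meet in 0. 2b->2: ok.
abaa: 3a undefined. 3a->0: ok.
abab: 3b undefined. 3b->0: no, bb/ababab meet in 2. 3b->1: ok.
All examples now run through 4 states with every (state, symbol) defined. Accept strings end in {2,3}, Reject strings end in {0,1}; accept={2,3}.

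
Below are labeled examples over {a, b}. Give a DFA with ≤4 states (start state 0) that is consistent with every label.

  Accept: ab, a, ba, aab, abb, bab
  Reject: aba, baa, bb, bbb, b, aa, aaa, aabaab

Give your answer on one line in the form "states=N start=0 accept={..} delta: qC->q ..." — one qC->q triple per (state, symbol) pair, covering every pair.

Fold the examples into a partial DFA from state 0: repeatedly fix the first undefined (state, symbol) met by the shortest-then-alphabetical prefix, trying targets in increasing order and rejecting any under which an Accept and a Reject string meet in one state with the same remainder; add a state when all current targets are rejected. Accepting states are where Accept strings end.
a: 0a undefined. 0a->0: no, ab/b meet in 0 with "b" left. Open state 1: 0a->1.
b: 0b undefined. 0b->0: ok.
aa: 1a undefined. 1a->0: no, a/aaa meet in 1. 1a->1: no, a/baa meet in 1. Open state 2: 1a->2.
ab: 1b undefined. 1b->0: no, ab/bb meet in 0. 1b->1: ok.
aaa: 2a undefined. 2a->0: ok.
aab: 2b undefined. 2b->0: no, aab/bb meet in 0. 2b->1: ok.
All examples now run through 3 states with every (state, symbol) defined. Accept strings end in {1}, Reject strings end in {0,2}; accept={1}.

states=3 start=0 accept={1} delta: 0a->1 0b->0 1a->2 1b->1 2a->0 2b->1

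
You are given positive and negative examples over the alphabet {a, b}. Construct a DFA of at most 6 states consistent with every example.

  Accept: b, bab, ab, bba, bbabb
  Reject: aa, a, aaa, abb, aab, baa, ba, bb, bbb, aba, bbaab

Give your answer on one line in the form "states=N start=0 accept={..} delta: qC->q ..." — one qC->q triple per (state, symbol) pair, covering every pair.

State merging on the prefix tree: take the shortest (then alphabetical) example prefix whose next move is undefined and point that move at state 0, else 1, else 2, ...; a target is out if some Accept/Reject pair would then sit in one state with the same input left (inseparable). If every existing state is out, open a new one.
a: 0a undefined. 0a->0: no, b/aab meet in 0 with "b" left. Open state 1: 0a->1.
b: 0b undefined. 0b->0: no, b/bb meet in 0. 0b->1: no, b/a meet in 1. Open state 2: 0b->2.
aa: 1a undefined. 1a->0: no, b/aab meet in 2. 1a->1: no, ab/aab meet in 1 with "b" left. 1a->2: no, b/aa meet in 2. Open state 3: 1a->3.
ab: 1b undefined. 1b->0: no, b/abb meet in 2. 1b->1: no, ab/a meet in 1. 1b->2: ok.
ba: 2a undefined. 2a->0: ok.
bb: 2b undefined. 2b->0: no, b/bbb meet in 2. 2b->1: no, b/bbb meet in 2. 2b->2: no, b/abb meet in 2. 2b->3: no, bba/aaa meet in 3 with "a" left. Open state 4: 2b->4.
aaa: 3a undefined. 3a->0: ok.
aab: 3b undefined. 3b->0: ok.
bba: 4a undefined. 4a->0: no, b/bbaab meet in 2. 4a->1: no, bba/a meet in 1. 4a->2: no, b/bbaab meet in 2. 4a->3: no, b/bbaab meet in 2. 4a->4: no, bba/abb meet in 4. Open state 5: 4a->5.
bbb: 4b undefined. 4b->0: ok.
bbaa: 5a undefined. 5a->0: no, b/bbaab meet in 2. 5a->1: no, b/bbaab meet in 2. 5a->2: ok.
bbab: 5b undefined. 5b->0: ok.
All examples now run through 6 states with every (state, symbol) defined. Accept strings end in {2,5}, Reject strings end in {0,1,3,4}; accept={2,5}.

states=6 start=0 accept={2,5} delta: 0a->1 0b->2 1a->3 1b->2 2a->0 2b->4 3a->0 3b->0 4a->5 4b->0 5a->2 5b->0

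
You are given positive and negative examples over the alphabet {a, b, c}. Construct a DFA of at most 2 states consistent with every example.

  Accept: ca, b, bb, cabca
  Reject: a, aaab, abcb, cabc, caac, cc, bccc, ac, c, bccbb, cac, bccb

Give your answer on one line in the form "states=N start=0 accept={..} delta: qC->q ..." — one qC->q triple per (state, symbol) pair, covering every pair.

Fold the examples into a partial DFA from state 0: repeatedly fix the first undefined (state, symbol) met by the shortest-then-alphabetical prefix, trying targets in increasing order and rejecting any under which an Accept and a Reject string meet in one state with the same remainder; add a state when all current targets are rejected. Accepting states are where Accept strings end.
a: 0a undefined. 0a->0: no, b/aaab meet in 0 with "b" left. Open state 1: 0a->1.
b: 0b undefined. 0b->0: ok.
c: 0c undefined. 0c->0: no, ca/a meet in 1. 0c->1: ok.
aa: 1a undefined. 1a->0: ok.
ab: 1b undefined. 1b->0: no, ca/aaab meet in 0. 1b->1: ok.
ac: 1c undefined. 1c->0: no, ca/abcb meet in 0. 1c->1: ok.
All examples now run through 2 states with every (state, symbol) defined. Accept strings end in {0}, Reject strings end in {1}; accept={0}.

states=2 start=0 accept={0} delta: 0a->1 0b->0 0c->1 1a->0 1b->1 1c->1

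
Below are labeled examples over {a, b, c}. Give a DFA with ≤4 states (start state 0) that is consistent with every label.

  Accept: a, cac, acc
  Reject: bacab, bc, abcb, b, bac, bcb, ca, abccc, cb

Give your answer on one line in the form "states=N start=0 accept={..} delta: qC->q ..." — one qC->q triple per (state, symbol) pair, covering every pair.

states=3 start=0 accept={0} delta: 0a->0 0b->1 0c->2 1a->0 1b->1 1c->1 2a->2 2b->1 2c->0

State merging on the prefix tree: take the shortest (then alphabetical) example prefix whose next move is undefined and point that move at state 0, else 1, else 2, ...; a target is out if some Accept/Reject pair would then sit in one state with the same input left (inseparable). If every existing state is out, open a new one.
a: 0a undefined. 0a->0: ok.
b: 0b undefined. 0b->0: no, a/b meet in 0. Open state 1: 0b->1.
c: 0c undefined. 0c->0: no, a/ca meet in 0. 0c->1: no, cac/bac meet in 1 with "ac" left. Open state 2: 0c->2.
ba: 1a undefined. 1a->0: ok.
bc: 1c undefined. 1c->0: no, a/bc meet in 0. 1c->1: ok.
ca: 2a undefined. 2a->0: no, a/ca meet in 0. 2a->1: no, cac/bc meet in 1. 2a->2: ok.
cb: 2b undefined. 2b->0: no, a/bacab meet in 0. 2b->1: ok.
acc: 2c undefined. 2c->0: ok.
bcb: 1b undefined. 1b->0: no, a/abcb meet in 0. 1b->1: ok.
All examples now run through 3 states with every (state, symbol) defined. Accept strings end in {0}, Reject strings end in {1,2}; accept={0}.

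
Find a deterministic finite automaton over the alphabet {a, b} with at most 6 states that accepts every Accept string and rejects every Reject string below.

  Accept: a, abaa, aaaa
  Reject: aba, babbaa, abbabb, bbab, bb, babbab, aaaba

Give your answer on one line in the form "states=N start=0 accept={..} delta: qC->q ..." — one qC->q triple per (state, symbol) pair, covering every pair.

states=4 start=0 accept={0,3} delta: 0a->0 0b->1 1a->2 1b->1 2a->3 2b->2 3a->1 3b->1

Fold the examples into a partial DFA from state 0: repeatedly fix the first undefined (state, symbol) met by the shortest-then-alphabetical prefix, trying targets in increasing order and rejecting any under which an Accept and a Reject string meet in one state with the same remainder; add a state when all current targets are rejected. Accepting states are where Accept strings end.
a: 0a undefined. 0a->0: ok.
b: 0b undefined. 0b->0: no, a/aba meet in 0. Open state 1: 0b->1.
ba: 1a undefined. 1a->0: no, a/aba meet in 0. 1a->1: no, abaa/aba meet in 1. Open state 2: 1a->2.
bb: 1b undefined. 1b->0: no, a/abbabb meet in 0. 1b->1: ok.
bab: 2b undefined. 2b->0: no, a/bbab meet in 0. 2b->1: no, abaa/babbaa meet in 2 with "a" left. 2b->2: ok.
abaa: 2a undefined. 2a->0: no, a/babbaa meet in 0. 2a->1: no, abaa/bb meet in 1. 2a->2: no, abaa/aba meet in 2. Open state 3: 2a->3.
babbaa: 3a undefined. 3a->0: no, a/babbaa meet in 0. 3a->1: ok.
babbab: 3b undefined. 3b->0: no, a/babbab meet in 0. 3b->1: ok.
All examples now run through 4 states with every (state, symbol) defined. Accept strings end in {0,3}, Reject strings end in {1,2}; accept={0,3}.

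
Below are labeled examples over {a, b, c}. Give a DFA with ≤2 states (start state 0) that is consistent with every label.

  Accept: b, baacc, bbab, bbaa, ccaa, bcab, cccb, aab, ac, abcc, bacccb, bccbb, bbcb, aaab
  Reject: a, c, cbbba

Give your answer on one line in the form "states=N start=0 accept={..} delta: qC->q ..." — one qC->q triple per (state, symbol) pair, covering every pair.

Grow the machine one transition at a time. Run the examples from 0; the earliest place one falls off (shortest prefix, ties alphabetical) gets sent to the lowest-numbered state that keeps every Accept/Reject pair distinguishable — a pair clashes when both reach the same state with identical unread suffix — and to a fresh state only if none does.
a: 0a undefined. 0a->0: no, ac/c meet in 0 with "c" left. Open state 1: 0a->1.
b: 0b undefined. 0b->0: ok.
c: 0c undefined. 0c->0: no, b/c meet in 0. 0c->1: ok.
aa: 1a undefined. 1a->0: ok.
ab: 1b undefined. 1b->0: ok.
ac: 1c undefined. 1c->0: ok.
All examples now run through 2 states with every (state, symbol) defined. Accept strings end in {0}, Reject strings end in {1}; accept={0}.

states=2 start=0 accept={0} delta: 0a->1 0b->0 0c->1 1a->0 1b->0 1c->0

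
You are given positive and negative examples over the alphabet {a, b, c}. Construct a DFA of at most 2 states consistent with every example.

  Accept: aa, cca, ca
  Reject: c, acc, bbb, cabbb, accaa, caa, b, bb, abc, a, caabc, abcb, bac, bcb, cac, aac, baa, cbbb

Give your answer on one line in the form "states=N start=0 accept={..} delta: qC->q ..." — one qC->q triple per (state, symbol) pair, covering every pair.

Fold the examples into a partial DFA from state 0: repeatedly fix the first undefined (state, symbol) met by the shortest-then-alphabetical prefix, trying targets in increasing order and rejecting any under which an Accept and a Reject string meet in one state with the same remainder; add a state when all current targets are rejected. Accepting states are where Accept strings end.
a: 0a undefined. 0a->0: no, aa/a meet in 0. Open state 1: 0a->1.
b: 0b undefined. 0b->0: no, aa/baa meet in 1 with "a" left. 0b->1: ok.
c: 0c undefined. 0c->0: no, aa/caa meet in 1 with "a" left. 0c->1: ok.
aa: 1a undefined. 1a->0: ok.
ab: 1b undefined. 1b->0: no, aa/bb meet in 0. 1b->1: ok.
ac: 1c undefined. 1c->0: no, aa/abc meet in 0. 1c->1: ok.
All examples now run through 2 states with every (state, symbol) defined. Accept strings end in {0}, Reject strings end in {1}; accept={0}.

states=2 start=0 accept={0} delta: 0a->1 0b->1 0c->1 1a->0 1b->1 1c->1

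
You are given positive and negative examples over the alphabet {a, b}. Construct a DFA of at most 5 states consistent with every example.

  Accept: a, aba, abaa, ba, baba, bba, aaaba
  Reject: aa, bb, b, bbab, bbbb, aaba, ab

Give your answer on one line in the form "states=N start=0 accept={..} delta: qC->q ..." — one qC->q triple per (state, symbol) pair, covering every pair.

State merging on the prefix tree: take the shortest (then alphabetical) example prefix whose next move is undefined and point that move at state 0, else 1, else 2, ...; a target is out if some Accept/Reject pair would then sit in one state with the same input left (inseparable). If every existing state is out, open a new one.
a: 0a undefined. 0a->0: no, a/aa meet in 0. Open state 1: 0a->1.
b: 0b undefined. 0b->0: ok.
aa: 1a undefined. 1a->0: no, a/aaba meet in 1. 1a->1: no, a/aa meet in 1. Open state 2: 1a->2.
ab: 1b undefined. 1b->0: no, abaa/aa meet in 2. 1b->1: no, a/bbab meet in 1. 1b->2: ok.
aaa: 2a undefined. 2a->0: no, aba/bb meet in 0. 2a->1: no, abaa/aa meet in 2. 2a->2: no, aba/aa meet in 2. Open state 3: 2a->3.
aab: 2b undefined. 2b->0: no, a/aaba meet in 1. 2b->1: ok.
aaab: 3b undefined. 3b->0: ok.
abaa: 3a undefined. 3a->0: no, abaa/bb meet in 0. 3a->1: ok.
All examples now run through 4 states with every (state, symbol) defined. Accept strings end in {1,3}, Reject strings end in {0,2}; accept={1,3}.

states=4 start=0 accept={1,3} delta: 0a->1 0b->0 1a->2 1b->2 2a->3 2b->1 3a->1 3b->0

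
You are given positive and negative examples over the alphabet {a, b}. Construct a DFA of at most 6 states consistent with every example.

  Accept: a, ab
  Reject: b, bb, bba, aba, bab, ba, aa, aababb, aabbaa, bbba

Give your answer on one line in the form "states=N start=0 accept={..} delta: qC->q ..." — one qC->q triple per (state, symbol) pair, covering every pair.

states=4 start=0 accept={1} delta: 0a->1 0b->2 1a->0 1b->1 2a->0 2b->3 3a->2 3b->1

Grow the machine one transition at a time. Run the examples from 0; the earliest place one falls off (shortest prefix, ties alphabetical) gets sent to the lowest-numbered state that keeps every Accept/Reject pair distinguishable — a pair clashes when both reach the same state with identical unread suffix — and to a fresh state only if none does.
a: 0a undefined. 0a->0: no, a/aa meet in 0. Open state 1: 0a->1.
b: 0b undefined. 0b->0: no, a/bba meet in 1. 0b->1: no, a/b meet in 1. Open state 2: 0b->2.
aa: 1a undefined. 1a->0: ok.
ab: 1b undefined. 1b->0: no, a/aba meet in 1. 1b->1: ok.
ba: 2a undefined. 2a->0: ok.
bb: 2b undefined. 2b->0: no, a/bba meet in 1. 2b->1: no, a/bb meet in 1. 2b->2: no, a/aabbaa meet in 1. Open state 3: 2b->3.
bba: 3a undefined. 3a->0: no, a/aabbaa meet in 1. 3a->1: no, a/bba meet in 1. 3a->2: ok.
bbb: 3b undefined. 3b->0: no, a/bbba meet in 1. 3b->1: ok.
All examples now run through 4 states with every (state, symbol) defined. Accept strings end in {1}, Reject strings end in {0,2,3}; accept={1}.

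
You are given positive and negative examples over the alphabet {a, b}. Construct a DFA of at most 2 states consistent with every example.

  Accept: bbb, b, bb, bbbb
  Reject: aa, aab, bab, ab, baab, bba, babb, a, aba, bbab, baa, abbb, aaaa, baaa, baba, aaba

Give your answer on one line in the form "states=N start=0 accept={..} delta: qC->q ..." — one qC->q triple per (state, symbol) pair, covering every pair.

Fold the examples into a partial DFA from state 0: repeatedly fix the first undefined (state, symbol) met by the shortest-then-alphabetical prefix, trying targets in increasing order and rejecting any under which an Accept and a Reject string meet in one state with the same remainder; add a state when all current targets are rejected. Accepting states are where Accept strings end.
a: 0a undefined. 0a->0: no, bbb/abbb meet in 0 with "bbb" left. Open state 1: 0a->1.
b: 0b undefined. 0b->0: ok.
aa: 1a undefined. 1a->0: no, bbb/aa meet in 0. 1a->1: ok.
ab: 1b undefined. 1b->0: no, bbb/aab meet in 0. 1b->1: ok.
All examples now run through 2 states with every (state, symbol) defined. Accept strings end in {0}, Reject strings end in {1}; accept={0}.

states=2 start=0 accept={0} delta: 0a->1 0b->0 1a->1 1b->1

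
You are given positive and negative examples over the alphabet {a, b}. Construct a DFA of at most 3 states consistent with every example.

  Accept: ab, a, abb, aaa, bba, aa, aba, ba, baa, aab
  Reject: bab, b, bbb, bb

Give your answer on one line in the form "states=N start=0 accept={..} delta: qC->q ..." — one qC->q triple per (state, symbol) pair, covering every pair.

states=3 start=0 accept={0,1} delta: 0a->1 0b->2 1a->1 1b->1 2a->0 2b->2

State merging on the prefix tree: take the shortest (then alphabetical) example prefix whose next move is undefined and point that move at state 0, else 1, else 2, ...; a target is out if some Accept/Reject pair would then sit in one state with the same input left (inseparable). If every existing state is out, open a new one.
a: 0a undefined. 0a->0: no, ab/b meet in 0 with "b" left. Open state 1: 0a->1.
b: 0b undefined. 0b->0: no, ab/bab meet in 1 with "b" left. 0b->1: no, ab/bb meet in 1 with "b" left. Open state 2: 0b->2.
aa: 1a undefined. 1a->0: no, aab/b meet in 2. 1a->1: ok.
ab: 1b undefined. 1b->0: no, abb/b meet in 2. 1b->1: ok.
ba: 2a undefined. 2a->0: ok.
bb: 2b undefined. 2b->0: no, ba/bb meet in 0. 2b->1: no, ab/bbb meet in 1. 2b->2: ok.
All examples now run through 3 states with every (state, symbol) defined. Accept strings end in {0,1}, Reject strings end in {2}; accept={0,1}.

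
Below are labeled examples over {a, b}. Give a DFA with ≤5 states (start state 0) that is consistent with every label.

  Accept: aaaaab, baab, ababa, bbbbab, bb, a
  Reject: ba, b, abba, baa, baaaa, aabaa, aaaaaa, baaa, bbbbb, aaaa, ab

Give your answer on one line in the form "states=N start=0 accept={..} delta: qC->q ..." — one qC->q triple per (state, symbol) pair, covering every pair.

states=4 start=0 accept={1,3} delta: 0a->1 0b->2 1a->2 1b->0 2a->2 2b->3 3a->2 3b->2

Grow the machine one transition at a time. Run the examples from 0; the earliest place one falls off (shortest prefix, ties alphabetical) gets sent to the lowest-numbered state that keeps every Accept/Reject pair distinguishable — a pair clashes when both reach the same state with identical unread suffix — and to a fresh state only if none does.
a: 0a undefined. 0a->0: no, aaaaab/b meet in 0 with "b" left. Open state 1: 0a->1.
b: 0b undefined. 0b->0: no, bbbbab/ab meet in 1 with "b" left. 0b->1: no, bb/ab meet in 1 with "b" left. Open state 2: 0b->2.
aa: 1a undefined. 1a->0: no, aaaaab/ab meet in 1 with "b" left. 1a->1: no, aaaaab/ab meet in 1 with "b" left. 1a->2: ok.
ab: 1b undefined. 1b->0: ok.
ba: 2a undefined. 2a->0: no, baab/ba meet in 0. 2a->1: no, aaaaab/ab meet in 0. 2a->2: ok.
bb: 2b undefined. 2b->0: no, aaaaab/ab meet in 0. 2b->1: no, aaaaab/bbbbb meet in 1. 2b->2: no, aaaaab/ba meet in 2. Open state 3: 2b->3.
bbb: 3b undefined. 3b->0: no, aaaaab/bbbbb meet in 3. 3b->1: no, bbbbab/ab meet in 0. 3b->2: ok.
aaba: 3a undefined. 3a->0: no, ababa/aabaa meet in 1. 3a->1: no, bbbbab/ab meet in 0. 3a->2: ok.
All examples now run through 4 states with every (state, symbol) defined. Accept strings end in {1,3}, Reject strings end in {0,2}; accept={1,3}.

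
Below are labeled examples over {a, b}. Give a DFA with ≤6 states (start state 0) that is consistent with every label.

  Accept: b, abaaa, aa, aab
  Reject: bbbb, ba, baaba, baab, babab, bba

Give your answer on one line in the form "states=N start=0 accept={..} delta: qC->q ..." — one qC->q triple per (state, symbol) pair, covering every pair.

states=4 start=0 accept={0,1} delta: 0a->0 0b->1 1a->2 1b->2 2a->3 2b->2 3a->0 3b->2

Grow the machine one transition at a time. Run the examples from 0; the earliest place one falls off (shortest prefix, ties alphabetical) gets sent to the lowest-numbered state that keeps every Accept/Reject pair distinguishable — a pair clashes when both reach the same state with identical unread suffix — and to a fresh state only if none does.
a: 0a undefined. 0a->0: ok.
b: 0b undefined. 0b->0: no, b/bbbb meet in 0. Open state 1: 0b->1.
ba: 1a undefined. 1a->0: no, b/baab meet in 1. 1a->1: no, b/ba meet in 1. Open state 2: 1a->2.
bb: 1b undefined. 1b->0: no, aa/bbbb meet in 0. 1b->1: no, b/bbbb meet in 1. 1b->2: ok.
baa: 2a undefined. 2a->0: no, b/baab meet in 1. 2a->1: no, b/baaba meet in 1. 2a->2: no, abaaa/ba meet in 2. Open state 3: 2a->3.
bab: 2b undefined. 2b->0: no, b/bbbb meet in 1. 2b->1: no, b/babab meet in 1. 2b->2: ok.
baab: 3b undefined. 3b->0: no, aa/baaba meet in 0. 3b->1: no, b/baab meet in 1. 3b->2: ok.
abaaa: 3a undefined. 3a->0: ok.
All examples now run through 4 states with every (state, symbol) defined. Accept strings end in {0,1}, Reject strings end in {2,3}; accept={0,1}.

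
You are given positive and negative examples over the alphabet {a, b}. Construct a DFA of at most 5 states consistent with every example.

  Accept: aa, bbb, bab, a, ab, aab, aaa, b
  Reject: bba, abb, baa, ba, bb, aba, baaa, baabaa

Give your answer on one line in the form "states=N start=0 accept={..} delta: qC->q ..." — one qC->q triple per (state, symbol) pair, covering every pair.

Grow the machine one transition at a time. Run the examples from 0; the earliest place one falls off (shortest prefix, ties alphabetical) gets sent to the lowest-numbered state that keeps every Accept/Reject pair distinguishable — a pair clashes when both reach the same state with identical unread suffix — and to a fresh state only if none does.
a: 0a undefined. 0a->0: ok.
b: 0b undefined. 0b->0: no, aa/bba meet in 0. Open state 1: 0b->1.
ba: 1a undefined. 1a->0: no, aa/baa meet in 0. 1a->1: no, bab/abb meet in 1 with "b" left. Open state 2: 1a->2.
bb: 1b undefined. 1b->0: no, aa/bba meet in 0. 1b->1: no, bbb/abb meet in 1. 1b->2: ok.
baa: 2a undefined. 2a->0: no, aa/bba meet in 0. 2a->1: no, ab/bba meet in 1. 2a->2: ok.
bab: 2b undefined. 2b->0: no, aa/baabaa meet in 0. 2b->1: ok.
All examples now run through 3 states with every (state, symbol) defined. Accept strings end in {0,1}, Reject strings end in {2}; accept={0,1}.

states=3 start=0 accept={0,1} delta: 0a->0 0b->1 1a->2 1b->2 2a->2 2b->1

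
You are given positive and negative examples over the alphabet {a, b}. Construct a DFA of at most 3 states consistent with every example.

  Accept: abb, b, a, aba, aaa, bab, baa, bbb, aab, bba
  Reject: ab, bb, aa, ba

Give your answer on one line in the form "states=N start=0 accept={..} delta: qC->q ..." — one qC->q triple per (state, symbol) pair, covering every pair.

states=2 start=0 accept={1} delta: 0a->1 0b->1 1a->0 1b->0

Grow the machine one transition at a time. Run the examples from 0; the earliest place one falls off (shortest prefix, ties alphabetical) gets sent to the lowest-numbered state that keeps every Accept/Reject pair distinguishable — a pair clashes when both reach the same state with identical unread suffix — and to a fresh state only if none does.
a: 0a undefined. 0a->0: no, abb/bb meet in 0 with "bb" left. Open state 1: 0a->1.
b: 0b undefined. 0b->0: no, b/bb meet in 0. 0b->1: ok.
aa: 1a undefined. 1a->0: ok.
ab: 1b undefined. 1b->0: ok.
All examples now run through 2 states with every (state, symbol) defined. Accept strings end in {1}, Reject strings end in {0}; accept={1}.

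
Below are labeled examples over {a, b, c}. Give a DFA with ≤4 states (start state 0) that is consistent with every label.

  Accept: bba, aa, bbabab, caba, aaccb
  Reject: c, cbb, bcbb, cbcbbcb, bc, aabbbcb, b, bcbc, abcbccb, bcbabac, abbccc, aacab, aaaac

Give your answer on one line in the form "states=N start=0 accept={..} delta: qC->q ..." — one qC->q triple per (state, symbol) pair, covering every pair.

states=4 start=0 accept={0,2} delta: 0a->0 0b->1 0c->1 1a->0 1b->2 1c->1 2a->2 2b->3 2c->3 3a->1 3b->1 3c->0

Grow the machine one transition at a time. Run the examples from 0; the earliest place one falls off (shortest prefix, ties alphabetical) gets sent to the lowest-numbered state that keeps every Accept/Reject pair distinguishable — a pair clashes when both reach the same state with identical unread suffix — and to a fresh state only if none does.
a: 0a undefined. 0a->0: ok.
b: 0b undefined. 0b->0: no, bba/b meet in 0. Open state 1: 0b->1.
c: 0c undefined. 0c->0: no, aa/c meet in 0. 0c->1: ok.
bb: 1b undefined. 1b->0: no, bbabab/aacab meet in 1 with "ab" left. 1b->1: no, aaccb/aabbbcb meet in 1 with "cb" left. Open state 2: 1b->2.
bc: 1c undefined. 1c->0: no, aa/bc meet in 0. 1c->1: ok.
ca: 1a undefined. 1a->0: ok.
bba: 2a undefined. 2a->0: no, bbabab/c meet in 1. 2a->1: no, bba/c meet in 1. 2a->2: ok.
cbb: 2b undefined. 2b->0: no, bba/aabbbcb meet in 2. 2b->1: no, bba/aabbbcb meet in 2. 2b->2: no, bba/cbb meet in 2. Open state 3: 2b->3.
cbc: 2c undefined. 2c->0: no, bba/abcbccb meet in 2. 2c->1: no, bba/abcbccb meet in 2. 2c->2: no, bba/bcbc meet in 2. 2c->3: ok.
cbcb: 3b undefined. 3b->0: no, bba/cbcbbcb meet in 2. 3b->1: ok.
abbcc: 3c undefined. 3c->0: ok.
bbaba: 3a undefined. 3a->0: no, bbabab/c meet in 1. 3a->1: ok.
All examples now run through 4 states with every (state, symbol) defined. Accept strings end in {0,2}, Reject strings end in {1,3}; accept={0,2}.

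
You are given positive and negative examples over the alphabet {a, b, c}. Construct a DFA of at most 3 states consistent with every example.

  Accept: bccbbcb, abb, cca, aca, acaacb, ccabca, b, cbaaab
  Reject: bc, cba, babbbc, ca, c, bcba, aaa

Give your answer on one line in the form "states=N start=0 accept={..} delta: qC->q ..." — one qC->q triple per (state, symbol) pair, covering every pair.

State merging on the prefix tree: take the shortest (then alphabetical) example prefix whose next move is undefined and point that move at state 0, else 1, else 2, ...; a target is out if some Accept/Reject pair would then sit in one state with the same input left (inseparable). If every existing state is out, open a new one.
a: 0a undefined. 0a->0: no, aca/ca meet in 0 with "ca" left. Open state 1: 0a->1.
b: 0b undefined. 0b->0: ok.
c: 0c undefined. 0c->0: no, bccbbcb/bc meet in 0. 0c->1: ok.
aa: 1a undefined. 1a->0: no, b/ca meet in 0. 1a->1: ok.
ab: 1b undefined. 1b->0: ok.
ac: 1c undefined. 1c->0: no, cca/bc meet in 1. 1c->1: no, cca/bc meet in 1. Open state 2: 1c->2.
aca: 2a undefined. 2a->0: no, ccabca/bc meet in 1. 2a->1: no, cca/bc meet in 1. 2a->2: ok.
bccb: 2b undefined. 2b->0: no, ccabca/bc meet in 1. 2b->1: ok.
acaac: 2c undefined. 2c->0: ok.
All examples now run through 3 states with every (state, symbol) defined. Accept strings end in {0,2}, Reject strings end in {1}; accept={0,2}.

states=3 start=0 accept={0,2} delta: 0a->1 0b->0 0c->1 1a->1 1b->0 1c->2 2a->2 2b->1 2c->0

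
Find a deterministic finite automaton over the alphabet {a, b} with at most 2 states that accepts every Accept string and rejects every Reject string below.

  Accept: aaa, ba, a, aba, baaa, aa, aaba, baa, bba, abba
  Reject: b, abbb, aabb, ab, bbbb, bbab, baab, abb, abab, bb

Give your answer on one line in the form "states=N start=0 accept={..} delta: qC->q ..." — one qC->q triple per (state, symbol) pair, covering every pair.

Grow the machine one transition at a time. Run the examples from 0; the earliest place one falls off (shortest prefix, ties alphabetical) gets sent to the lowest-numbered state that keeps every Accept/Reject pair distinguishable — a pair clashes when both reach the same state with identical unread suffix — and to a fresh state only if none does.
a: 0a undefined. 0a->0: ok.
b: 0b undefined. 0b->0: no, aaa/b meet in 0. Open state 1: 0b->1.
ba: 1a undefined. 1a->0: ok.
bb: 1b undefined. 1b->0: no, aaa/aabb meet in 0. 1b->1: ok.
All examples now run through 2 states with every (state, symbol) defined. Accept strings end in {0}, Reject strings end in {1}; accept={0}.

states=2 start=0 accept={0} delta: 0a->0 0b->1 1a->0 1b->1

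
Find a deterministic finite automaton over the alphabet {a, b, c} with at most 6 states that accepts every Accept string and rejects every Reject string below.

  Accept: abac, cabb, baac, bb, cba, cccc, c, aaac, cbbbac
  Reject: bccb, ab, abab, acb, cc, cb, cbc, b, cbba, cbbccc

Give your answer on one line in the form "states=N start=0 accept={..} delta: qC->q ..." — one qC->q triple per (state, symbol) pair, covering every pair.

states=5 start=0 accept={0,2} delta: 0a->0 0b->1 0c->2 1a->0 1b->0 1c->0 2a->0 2b->3 2c->1 3a->0 3b->4 3c->1 4a->1 4b->0 4c->0

Grow the machine one transition at a time. Run the examples from 0; the earliest place one falls off (shortest prefix, ties alphabetical) gets sent to the lowest-numbered state that keeps every Accept/Reject pair distinguishable — a pair clashes when both reach the same state with identical unread suffix — and to a fresh state only if none does.
a: 0a undefined. 0a->0: ok.
b: 0b undefined. 0b->0: no, bb/ab meet in 0. Open state 1: 0b->1.
c: 0c undefined. 0c->0: no, cccc/cc meet in 0. 0c->1: no, bb/acb meet in 1 with "b" left. Open state 2: 0c->2.
ba: 1a undefined. 1a->0: ok.
bb: 1b undefined. 1b->0: ok.
bc: 1c undefined. 1c->0: ok.
ca: 2a undefined. 2a->0: ok.
cb: 2b undefined. 2b->0: no, abac/cbc meet in 2. 2b->1: no, cabb/cbc meet in 0. 2b->2: no, abac/bccb meet in 2. Open state 3: 2b->3.
cc: 2c undefined. 2c->0: no, cabb/cc meet in 0. 2c->1: ok.
cba: 3a undefined. 3a->0: ok.
cbb: 3b undefined. 3b->0: no, cabb/cbba meet in 0. 3b->1: no, cabb/cbba meet in 0. 3b->2: no, abac/cbbccc meet in 2. 3b->3: no, cabb/cbba meet in 0. Open state 4: 3b->4.
cbc: 3c undefined. 3c->0: no, cabb/cbc meet in 0. 3c->1: ok.
cbba: 4a undefined. 4a->0: no, cabb/cbba meet in 0. 4a->1: ok.
cbbb: 4b undefined. 4b->0: ok.
cbbc: 4c undefined. 4c->0: ok.
All examples now run through 5 states with every (state, symbol) defined. Accept strings end in {0,2}, Reject strings end in {1,3}; accept={0,2}.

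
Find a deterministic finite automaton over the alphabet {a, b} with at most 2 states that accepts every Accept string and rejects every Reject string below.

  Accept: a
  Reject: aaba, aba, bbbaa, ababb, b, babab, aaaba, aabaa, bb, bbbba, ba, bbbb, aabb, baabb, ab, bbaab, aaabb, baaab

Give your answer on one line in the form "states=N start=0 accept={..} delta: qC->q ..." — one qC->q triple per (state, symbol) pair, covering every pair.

states=2 start=0 accept={0} delta: 0a->0 0b->1 1a->1 1b->1

State merging on the prefix tree: take the shortest (then alphabetical) example prefix whose next move is undefined and point that move at state 0, else 1, else 2, ...; a target is out if some Accept/Reject pair would then sit in one state with the same input left (inseparable). If every existing state is out, open a new one.
a: 0a undefined. 0a->0: ok.
b: 0b undefined. 0b->0: no, a/aaba meet in 0. Open state 1: 0b->1.
ba: 1a undefined. 1a->0: no, a/aaba meet in 0. 1a->1: ok.
bb: 1b undefined. 1b->0: no, a/bb meet in 0. 1b->1: ok.
All examples now run through 2 states with every (state, symbol) defined. Accept strings end in {0}, Reject strings end in {1}; accept={0}.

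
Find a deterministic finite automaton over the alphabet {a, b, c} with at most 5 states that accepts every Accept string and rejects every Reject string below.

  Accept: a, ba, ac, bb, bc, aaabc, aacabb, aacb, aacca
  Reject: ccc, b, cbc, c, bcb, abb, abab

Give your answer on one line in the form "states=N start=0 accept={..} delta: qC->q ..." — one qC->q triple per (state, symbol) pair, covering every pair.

State merging on the prefix tree: take the shortest (then alphabetical) example prefix whose next move is undefined and point that move at state 0, else 1, else 2, ...; a target is out if some Accept/Reject pair would then sit in one state with the same input left (inseparable). If every existing state is out, open a new one.
a: 0a undefined. 0a->0: no, ac/c meet in 0 with "c" left. Open state 1: 0a->1.
b: 0b undefined. 0b->0: no, bb/b meet in 0. 0b->1: no, a/b meet in 1. Open state 2: 0b->2.
c: 0c undefined. 0c->0: no, bc/cbc meet in 2 with "c" left. 0c->1: no, a/c meet in 1. 0c->2: ok.
aa: 1a undefined. 1a->0: ok.
ab: 1b undefined. 1b->0: no, aaabc/b meet in 2. 1b->1: no, a/abb meet in 1. 1b->2: no, bb/abb meet in 2 with "b" left. Open state 3: 1b->3.
ac: 1c undefined. 1c->0: ok.
ba: 2a undefined. 2a->0: ok.
bb: 2b undefined. 2b->0: ok.
bc: 2c undefined. 2c->0: ok.
aba: 3a undefined. 3a->0: ok.
abb: 3b undefined. 3b->0: no, ba/abb meet in 0. 3b->1: no, a/abb meet in 1. 3b->2: ok.
aaabc: 3c undefined. 3c->0: ok.
All examples now run through 4 states with every (state, symbol) defined. Accept strings end in {0,1}, Reject strings end in {2}; accept={0,1}.

states=4 start=0 accept={0,1} delta: 0a->1 0b->2 0c->2 1a->0 1b->3 1c->0 2a->0 2b->0 2c->0 3a->0 3b->2 3c->0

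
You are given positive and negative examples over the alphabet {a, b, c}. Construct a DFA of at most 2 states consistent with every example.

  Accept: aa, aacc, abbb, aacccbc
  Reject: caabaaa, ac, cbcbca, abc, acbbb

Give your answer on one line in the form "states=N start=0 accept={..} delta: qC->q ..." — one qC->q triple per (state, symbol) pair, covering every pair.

State merging on the prefix tree: take the shortest (then alphabetical) example prefix whose next move is undefined and point that move at state 0, else 1, else 2, ...; a target is out if some Accept/Reject pair would then sit in one state with the same input left (inseparable). If every existing state is out, open a new one.
a: 0a undefined. 0a->0: ok.
c: 0c undefined. 0c->0: no, aa/ac meet in 0. Open state 1: 0c->1.
ab: 0b undefined. 0b->0: ok.
ca: 1a undefined. 1a->0: no, aa/caabaaa meet in 0. 1a->1: ok.
cb: 1b undefined. 1b->0: no, aa/caabaaa meet in 0. 1b->1: ok.
cbc: 1c undefined. 1c->0: ok.
All examples now run through 2 states with every (state, symbol) defined. Accept strings end in {0}, Reject strings end in {1}; accept={0}.

states=2 start=0 accept={0} delta: 0a->0 0b->0 0c->1 1a->1 1b->1 1c->0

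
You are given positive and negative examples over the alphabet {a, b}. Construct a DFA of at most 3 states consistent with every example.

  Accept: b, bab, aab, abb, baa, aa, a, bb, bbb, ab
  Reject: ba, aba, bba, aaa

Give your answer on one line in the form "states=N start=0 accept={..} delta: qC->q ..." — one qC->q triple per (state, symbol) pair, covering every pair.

states=3 start=0 accept={1,2} delta: 0a->1 0b->2 1a->2 1b->2 2a->0 2b->2

Grow the machine one transition at a time. Run the examples from 0; the earliest place one falls off (shortest prefix, ties alphabetical) gets sent to the lowest-numbered state that keeps every Accept/Reject pair distinguishable — a pair clashes when both reach the same state with identical unread suffix — and to a fresh state only if none does.
a: 0a undefined. 0a->0: no, aa/aaa meet in 0. Open state 1: 0a->1.
b: 0b undefined. 0b->0: no, a/ba meet in 1. 0b->1: no, baa/aaa meet in 1 with "aa" left. Open state 2: 0b->2.
aa: 1a undefined. 1a->0: no, a/aaa meet in 1. 1a->1: no, aa/aaa meet in 1. 1a->2: ok.
ab: 1b undefined. 1b->0: no, a/aba meet in 1. 1b->1: no, b/aba meet in 2. 1b->2: ok.
ba: 2a undefined. 2a->0: ok.
bb: 2b undefined. 2b->0: no, aab/ba meet in 0. 2b->1: no, b/bba meet in 2. 2b->2: ok.
All examples now run through 3 states with every (state, symbol) defined. Accept strings end in {1,2}, Reject strings end in {0}; accept={1,2}.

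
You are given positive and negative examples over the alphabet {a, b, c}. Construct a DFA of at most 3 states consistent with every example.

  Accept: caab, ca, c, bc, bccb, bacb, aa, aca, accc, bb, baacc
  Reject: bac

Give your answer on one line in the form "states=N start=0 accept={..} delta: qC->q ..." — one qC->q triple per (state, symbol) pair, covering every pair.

State merging on the prefix tree: take the shortest (then alphabetical) example prefix whose next move is undefined and point that move at state 0, else 1, else 2, ...; a target is out if some Accept/Reject pair would then sit in one state with the same input left (inseparable). If every existing state is out, open a new one.
a: 0a undefined. 0a->0: ok.
b: 0b undefined. 0b->0: no, c/bac meet in 0 with "c" left. Open state 1: 0b->1.
c: 0c undefined. 0c->0: ok.
ba: 1a undefined. 1a->0: no, ca/bac meet in 0. 1a->1: no, bc/bac meet in 1 with "c" left. Open state 2: 1a->2.
bb: 1b undefined. 1b->0: ok.
bc: 1c undefined. 1c->0: ok.
baa: 2a undefined. 2a->0: ok.
bac: 2c undefined. 2c->0: no, ca/bac meet in 0. 2c->1: no, caab/bac meet in 1. 2c->2: ok.
bacb: 2b undefined. 2b->0: ok.
All examples now run through 3 states with every (state, symbol) defined. Accept strings end in {0,1}, Reject strings end in {2}; accept={0,1}.

states=3 start=0 accept={0,1} delta: 0a->0 0b->1 0c->0 1a->2 1b->0 1c->0 2a->0 2b->0 2c->2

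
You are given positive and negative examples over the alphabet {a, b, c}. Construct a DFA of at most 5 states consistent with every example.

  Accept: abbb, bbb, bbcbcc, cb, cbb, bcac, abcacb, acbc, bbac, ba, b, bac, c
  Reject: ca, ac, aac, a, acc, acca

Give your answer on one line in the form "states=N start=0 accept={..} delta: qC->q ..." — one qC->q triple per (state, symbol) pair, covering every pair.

Fold the examples into a partial DFA from state 0: repeatedly fix the first undefined (state, symbol) met by the shortest-then-alphabetical prefix, trying targets in increasing order and rejecting any under which an Accept and a Reject string meet in one state with the same remainder; add a state when all current targets are rejected. Accepting states are where Accept strings end.
a: 0a undefined. 0a->0: no, c/ac meet in 0 with "c" left. Open state 1: 0a->1.
b: 0b undefined. 0b->0: no, bbac/ac meet in 1 with "c" left. 0b->1: no, b/a meet in 1. Open state 2: 0b->2.
c: 0c undefined. 0c->0: ok.
aa: 1a undefined. 1a->0: no, c/aac meet in 0. 1a->1: ok.
ab: 1b undefined. 1b->0: ok.
ac: 1c undefined. 1c->0: no, c/ac meet in 0. 1c->1: ok.
ba: 2a undefined. 2a->0: ok.
bb: 2b undefined. 2b->0: no, bbac/ca meet in 1. 2b->1: no, abbb/ca meet in 1. 2b->2: ok.
bc: 2c undefined. 2c->0: no, bcac/ca meet in 1. 2c->1: no, bcac/ca meet in 1. 2c->2: ok.
All examples now run through 3 states with every (state, symbol) defined. Accept strings end in {0,2}, Reject strings end in {1}; accept={0,2}.

states=3 start=0 accept={0,2} delta: 0a->1 0b->2 0c->0 1a->1 1b->0 1c->1 2a->0 2b->2 2c->2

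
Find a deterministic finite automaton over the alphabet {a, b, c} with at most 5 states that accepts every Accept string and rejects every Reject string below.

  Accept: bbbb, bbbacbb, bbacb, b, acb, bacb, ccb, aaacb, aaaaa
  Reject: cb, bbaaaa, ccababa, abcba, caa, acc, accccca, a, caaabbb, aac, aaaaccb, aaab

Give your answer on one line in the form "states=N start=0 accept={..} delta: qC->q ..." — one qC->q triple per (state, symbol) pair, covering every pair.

State merging on the prefix tree: take the shortest (then alphabetical) example prefix whose next move is undefined and point that move at state 0, else 1, else 2, ...; a target is out if some Accept/Reject pair would then sit in one state with the same input left (inseparable). If every existing state is out, open a new one.
a: 0a undefined. 0a->0: no, b/aaab meet in 0 with "b" left. Open state 1: 0a->1.
b: 0b undefined. 0b->0: ok.
c: 0c undefined. 0c->0: no, bbbb/cb meet in 0. 0c->1: ok.
aa: 1a undefined. 1a->0: no, bbbb/bbaaaa meet in 0. 1a->1: no, aaaaa/bbaaaa meet in 1. Open state 2: 1a->2.
ab: 1b undefined. 1b->0: no, bbbb/cb meet in 0. 1b->1: ok.
ac: 1c undefined. 1c->0: ok.
aaa: 2a undefined. 2a->0: no, bbbb/caa meet in 0. 2a->1: no, aaaaa/cb meet in 1. 2a->2: no, aaaaa/bbaaaa meet in 2. Open state 3: 2a->3.
aac: 2c undefined. 2c->0: no, bbbb/aac meet in 0. 2c->1: ok.
aaaa: 3a undefined. 3a->0: no, bbbb/bbaaaa meet in 0. 3a->1: ok.
aaab: 3b undefined. 3b->0: no, bbbb/aaab meet in 0. 3b->1: ok.
aaac: 3c undefined. 3c->0: ok.
ccabab: 2b undefined. 2b->0: ok.
All examples now run through 4 states with every (state, symbol) defined. Accept strings end in {0,2}, Reject strings end in {1,3}; accept={0,2}.

states=4 start=0 accept={0,2} delta: 0a->1 0b->0 0c->1 1a->2 1b->1 1c->0 2a->3 2b->0 2c->1 3a->1 3b->1 3c->0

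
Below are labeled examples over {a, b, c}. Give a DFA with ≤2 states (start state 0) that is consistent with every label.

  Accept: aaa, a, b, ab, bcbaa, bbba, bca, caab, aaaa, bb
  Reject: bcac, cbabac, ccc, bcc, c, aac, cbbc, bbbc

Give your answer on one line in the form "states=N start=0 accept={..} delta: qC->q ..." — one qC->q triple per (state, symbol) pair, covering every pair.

states=2 start=0 accept={0} delta: 0a->0 0b->0 0c->1 1a->0 1b->0 1c->1

State merging on the prefix tree: take the shortest (then alphabetical) example prefix whose next move is undefined and point that move at state 0, else 1, else 2, ...; a target is out if some Accept/Reject pair would then sit in one state with the same input left (inseparable). If every existing state is out, open a new one.
a: 0a undefined. 0a->0: ok.
b: 0b undefined. 0b->0: ok.
c: 0c undefined. 0c->0: no, aaa/bcac meet in 0. Open state 1: 0c->1.
ca: 1a undefined. 1a->0: ok.
cb: 1b undefined. 1b->0: ok.
cc: 1c undefined. 1c->0: no, aaa/bcc meet in 0. 1c->1: ok.
All examples now run through 2 states with every (state, symbol) defined. Accept strings end in {0}, Reject strings end in {1}; accept={0}.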